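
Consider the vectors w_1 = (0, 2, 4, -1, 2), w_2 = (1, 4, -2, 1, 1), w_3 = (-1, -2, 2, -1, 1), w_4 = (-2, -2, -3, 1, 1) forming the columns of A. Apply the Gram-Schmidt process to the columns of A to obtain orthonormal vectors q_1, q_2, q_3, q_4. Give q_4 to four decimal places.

w_1 = (0, 2, 4, -1, 2); ‖w_1‖ = 5.0000, so q_1 = (0.0000, 0.4000, 0.8000, -0.2000, 0.4000).
q_1·w_2 = 0.0000·1 + 0.4000·4 + 0.8000·(-2) + (-0.2000)·1 + 0.4000·1 = 0.2000.
u_2 = w_2 − 0.2000·q_1 = (1.0000, 3.9200, -2.1600, 1.0400, 0.9200).
‖u_2‖ = 4.7917, so q_2 = (0.2087, 0.8181, -0.4508, 0.2170, 0.1920).
q_1·w_3 = 0.0000·(-1) + 0.4000·(-2) + 0.8000·2 + (-0.2000)·(-1) + 0.4000·1 = 1.4000; q_2·w_3 = 0.2087·(-1) + 0.8181·(-2) + (-0.4508)·2 + 0.2170·(-1) + 0.1920·1 = -2.7715.
u_3 = w_3 − 1.4000·q_1 + 2.7715·q_2 = (-0.4216, -0.2927, -0.3693, -0.1185, 0.9721).
‖u_3‖ = 1.1657, so q_3 = (-0.3617, -0.2511, -0.3168, -0.1016, 0.8339).
q_1·w_4 = 0.0000·(-2) + 0.4000·(-2) + 0.8000·(-3) + (-0.2000)·1 + 0.4000·1 = -3.0000; q_2·w_4 = 0.2087·(-2) + 0.8181·(-2) + (-0.4508)·(-3) + 0.2170·1 + 0.1920·1 = -0.2922; q_3·w_4 = (-0.3617)·(-2) + (-0.2511)·(-2) + (-0.3168)·(-3) + (-0.1016)·1 + 0.8339·1 = 2.9083.
u_4 = w_4 + 3.0000·q_1 + 0.2922·q_2 − 2.9083·q_3 = (-0.8872, 0.1692, 0.1897, 0.7590, -0.1692).
‖u_4‖ = 1.2068, so q_4 = (-0.7351, 0.1402, 0.1572, 0.6289, -0.1402).

q_4 = (-0.7351, 0.1402, 0.1572, 0.6289, -0.1402)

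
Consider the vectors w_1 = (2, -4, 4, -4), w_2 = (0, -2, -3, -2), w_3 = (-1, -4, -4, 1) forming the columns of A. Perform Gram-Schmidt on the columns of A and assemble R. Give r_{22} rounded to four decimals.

r_{22} = 4.0856

q_1 = w_1/‖w_1‖ = (2, -4, 4, -4)/7.2111 = (0.2774, -0.5547, 0.5547, -0.5547).
r_{12} = q_1·w_2 = 0.5547.
u_2 = w_2 − 0.5547·q_1 = (-0.1538, -1.6923, -3.3077, -1.6923).
r_{22} = ‖u_2‖ = 4.0856.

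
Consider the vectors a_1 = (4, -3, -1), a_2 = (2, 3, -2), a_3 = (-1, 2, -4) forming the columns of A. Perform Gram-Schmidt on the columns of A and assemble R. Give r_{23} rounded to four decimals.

r_{23} = 2.9698

a_1 = (4, -3, -1); ‖a_1‖ = 5.0990, so e_1 = (0.7845, -0.5883, -0.1961).
e_1·a_2 = 0.7845·2 + (-0.5883)·3 + (-0.1961)·(-2) = 0.1961.
u_2 = a_2 − 0.1961·e_1 = (1.8462, 3.1154, -1.9615).
‖u_2‖ = 4.1184, so e_2 = (0.4483, 0.7564, -0.4763).
r_{23} = e_2·a_3 = 2.9698.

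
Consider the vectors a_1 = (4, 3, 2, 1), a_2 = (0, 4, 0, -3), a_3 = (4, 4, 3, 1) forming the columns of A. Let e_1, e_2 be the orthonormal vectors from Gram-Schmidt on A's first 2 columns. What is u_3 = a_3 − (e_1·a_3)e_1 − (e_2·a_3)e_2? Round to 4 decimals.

u_3 = (-0.5321, 0.1525, 0.7339, 0.2033)

a_1 = (4, 3, 2, 1); ‖a_1‖ = 5.4772, so e_1 = (0.7303, 0.5477, 0.3651, 0.1826).
e_1·a_2 = 0.7303·0 + 0.5477·4 + 0.3651·0 + 0.1826·(-3) = 1.6432.
u_2 = a_2 − 1.6432·e_1 = (-1.2000, 3.1000, -0.6000, -3.3000).
‖u_2‖ = 4.7223, so e_2 = (-0.2541, 0.6565, -0.1271, -0.6988).
e_1·a_3 = 0.7303·4 + 0.5477·4 + 0.3651·3 + 0.1826·1 = 6.3901; e_2·a_3 = (-0.2541)·4 + 0.6565·4 + (-0.1271)·3 + (-0.6988)·1 = 0.5294.
u_3 = a_3 − 6.3901·e_1 − 0.5294·e_2 = (-0.5321, 0.1525, 0.7339, 0.2033).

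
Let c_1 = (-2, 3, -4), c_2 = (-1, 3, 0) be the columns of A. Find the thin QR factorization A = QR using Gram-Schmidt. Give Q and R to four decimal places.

Q = [[-0.3714, -0.1000], [0.5571, 0.7713], [-0.7428, 0.6285]], R = [[5.3852, 2.0426], [0.0000, 2.4140]]

c_1 = (-2, 3, -4); ‖c_1‖ = 5.3852, so q_1 = (-0.3714, 0.5571, -0.7428).
q_1·c_2 = (-0.3714)·(-1) + 0.5571·3 + (-0.7428)·0 = 2.0426.
u_2 = c_2 − 2.0426·q_1 = (-0.2414, 1.8621, 1.5172).
‖u_2‖ = 2.4140, so q_2 = (-0.1000, 0.7713, 0.6285).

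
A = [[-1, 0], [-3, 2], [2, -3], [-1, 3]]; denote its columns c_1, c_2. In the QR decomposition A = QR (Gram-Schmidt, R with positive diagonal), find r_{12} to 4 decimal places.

c_1 = (-1, -3, 2, -1); ‖c_1‖ = 3.8730, so e_1 = (-0.2582, -0.7746, 0.5164, -0.2582).
r_{12} = e_1·c_2 = -3.8730.

r_{12} = -3.8730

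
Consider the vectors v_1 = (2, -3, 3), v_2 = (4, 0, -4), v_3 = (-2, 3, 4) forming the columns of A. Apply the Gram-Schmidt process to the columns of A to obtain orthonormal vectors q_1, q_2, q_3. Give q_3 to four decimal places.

v_1 = (2, -3, 3); ‖v_1‖ = 4.6904, so q_1 = (0.4264, -0.6396, 0.6396).
q_1·v_2 = 0.4264·4 + (-0.6396)·0 + 0.6396·(-4) = -0.8528.
u_2 = v_2 + 0.8528·q_1 = (4.3636, -0.5455, -3.4545).
‖u_2‖ = 5.5922, so q_2 = (0.7803, -0.0975, -0.6177).
q_1·v_3 = 0.4264·(-2) + (-0.6396)·3 + 0.6396·4 = -0.2132; q_2·v_3 = 0.7803·(-2) + (-0.0975)·3 + (-0.6177)·4 = -4.3242.
u_3 = v_3 + 0.2132·q_1 + 4.3242·q_2 = (1.4651, 2.4419, 1.4651).
‖u_3‖ = 3.2025, so q_3 = (0.4575, 0.7625, 0.4575).

q_3 = (0.4575, 0.7625, 0.4575)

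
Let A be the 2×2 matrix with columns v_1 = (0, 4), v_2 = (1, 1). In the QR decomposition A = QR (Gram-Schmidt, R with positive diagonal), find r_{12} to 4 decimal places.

v_1 = (0, 4); ‖v_1‖ = 4.0000, so e_1 = (0.0000, 1.0000).
r_{12} = e_1·v_2 = 1.0000.

r_{12} = 1.0000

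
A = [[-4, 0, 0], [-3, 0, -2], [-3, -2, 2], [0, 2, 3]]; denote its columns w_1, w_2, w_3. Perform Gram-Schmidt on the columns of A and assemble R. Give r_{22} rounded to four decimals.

w_1 = (-4, -3, -3, 0); ‖w_1‖ = 5.8310, so e_1 = (-0.6860, -0.5145, -0.5145, 0.0000).
e_1·w_2 = (-0.6860)·0 + (-0.5145)·0 + (-0.5145)·(-2) + 0.0000·2 = 1.0290.
u_2 = w_2 − 1.0290·e_1 = (0.7059, 0.5294, -1.4706, 2.0000).
r_{22} = ‖u_2‖ = 2.6346.

r_{22} = 2.6346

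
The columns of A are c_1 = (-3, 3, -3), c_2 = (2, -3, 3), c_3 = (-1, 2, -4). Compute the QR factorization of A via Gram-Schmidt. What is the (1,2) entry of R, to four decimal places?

e_1 = c_1/‖c_1‖ = (-3, 3, -3)/5.1962 = (-0.5774, 0.5774, -0.5774).
r_{12} = e_1·c_2 = -4.6188.

r_{12} = -4.6188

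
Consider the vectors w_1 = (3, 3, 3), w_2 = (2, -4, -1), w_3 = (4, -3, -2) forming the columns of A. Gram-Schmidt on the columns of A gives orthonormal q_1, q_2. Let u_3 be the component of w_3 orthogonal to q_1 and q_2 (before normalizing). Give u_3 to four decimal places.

u_3 = (0.8333, 0.8333, -1.6667)

w_1 = (3, 3, 3); ‖w_1‖ = 5.1962, so q_1 = (0.5774, 0.5774, 0.5774).
q_1·w_2 = 0.5774·2 + 0.5774·(-4) + 0.5774·(-1) = -1.7321.
u_2 = w_2 + 1.7321·q_1 = (3.0000, -3.0000, 0.0000).
‖u_2‖ = 4.2426, so q_2 = (0.7071, -0.7071, 0.0000).
q_1·w_3 = 0.5774·4 + 0.5774·(-3) + 0.5774·(-2) = -0.5774; q_2·w_3 = 0.7071·4 + (-0.7071)·(-3) + (0.0000)·(-2) = 4.9497.
u_3 = w_3 + 0.5774·q_1 − 4.9497·q_2 = (0.8333, 0.8333, -1.6667).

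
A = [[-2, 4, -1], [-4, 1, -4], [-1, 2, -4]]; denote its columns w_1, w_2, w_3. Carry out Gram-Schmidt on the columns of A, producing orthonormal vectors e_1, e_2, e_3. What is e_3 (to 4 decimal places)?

w_1 = (-2, -4, -1); ‖w_1‖ = 4.5826, so e_1 = (-0.4364, -0.8729, -0.2182).
e_1·w_2 = (-0.4364)·4 + (-0.8729)·1 + (-0.2182)·2 = -3.0551.
u_2 = w_2 + 3.0551·e_1 = (2.6667, -1.6667, 1.3333).
‖u_2‖ = 3.4157, so e_2 = (0.7807, -0.4880, 0.3904).
e_1·w_3 = (-0.4364)·(-1) + (-0.8729)·(-4) + (-0.2182)·(-4) = 4.8008; e_2·w_3 = 0.7807·(-1) + (-0.4880)·(-4) + 0.3904·(-4) = -0.3904.
u_3 = w_3 − 4.8008·e_1 + 0.3904·e_2 = (1.4000, 0.0000, -2.8000).
‖u_3‖ = 3.1305, so e_3 = (0.4472, 0.0000, -0.8944).

e_3 = (0.4472, 0.0000, -0.8944)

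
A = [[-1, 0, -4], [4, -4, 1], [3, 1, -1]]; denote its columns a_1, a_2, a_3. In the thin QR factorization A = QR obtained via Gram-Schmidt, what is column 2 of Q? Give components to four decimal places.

a_1 = (-1, 4, 3); ‖a_1‖ = 5.0990, so e_1 = (-0.1961, 0.7845, 0.5883).
e_1·a_2 = (-0.1961)·0 + 0.7845·(-4) + 0.5883·1 = -2.5495.
u_2 = a_2 + 2.5495·e_1 = (-0.5000, -2.0000, 2.5000).
‖u_2‖ = 3.2404, so e_2 = (-0.1543, -0.6172, 0.7715).

e_2 = (-0.1543, -0.6172, 0.7715)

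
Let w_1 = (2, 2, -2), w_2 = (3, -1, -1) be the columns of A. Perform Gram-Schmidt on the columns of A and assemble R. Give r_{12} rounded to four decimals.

w_1 = (2, 2, -2); ‖w_1‖ = 3.4641, so q_1 = (0.5774, 0.5774, -0.5774).
r_{12} = q_1·w_2 = 1.7321.

r_{12} = 1.7321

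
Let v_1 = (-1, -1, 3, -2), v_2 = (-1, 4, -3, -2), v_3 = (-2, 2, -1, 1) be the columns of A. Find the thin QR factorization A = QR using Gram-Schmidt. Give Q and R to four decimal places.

Q = [[-0.2582, -0.3023, -0.7738], [-0.2582, 0.6834, 0.2292], [0.7746, -0.2760, 0.1910], [-0.5164, -0.6045, 0.5588]], R = [[3.8730, -2.0656, -1.2910], [0.0000, 5.0728, 1.6427], [0.0000, 0.0000, 2.3738]]

v_1 = (-1, -1, 3, -2); ‖v_1‖ = 3.8730, so q_1 = (-0.2582, -0.2582, 0.7746, -0.5164).
q_1·v_2 = (-0.2582)·(-1) + (-0.2582)·4 + 0.7746·(-3) + (-0.5164)·(-2) = -2.0656.
u_2 = v_2 + 2.0656·q_1 = (-1.5333, 3.4667, -1.4000, -3.0667).
‖u_2‖ = 5.0728, so q_2 = (-0.3023, 0.6834, -0.2760, -0.6045).
q_1·v_3 = (-0.2582)·(-2) + (-0.2582)·2 + 0.7746·(-1) + (-0.5164)·1 = -1.2910; q_2·v_3 = (-0.3023)·(-2) + 0.6834·2 + (-0.2760)·(-1) + (-0.6045)·1 = 1.6427.
u_3 = v_3 + 1.2910·q_1 − 1.6427·q_2 = (-1.8368, 0.5440, 0.4534, 1.3264).
‖u_3‖ = 2.3738, so q_3 = (-0.7738, 0.2292, 0.1910, 0.5588).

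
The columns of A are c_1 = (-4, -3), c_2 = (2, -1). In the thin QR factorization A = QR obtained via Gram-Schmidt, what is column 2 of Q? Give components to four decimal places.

q_2 = (0.6000, -0.8000)

q_1 = c_1/‖c_1‖ = (-4, -3)/5.0000 = (-0.8000, -0.6000).
r_{12} = q_1·c_2 = -1.0000.
u_2 = c_2 + 1.0000·q_1 = (1.2000, -1.6000).
‖u_2‖ = 2.0000, so q_2 = (0.6000, -0.8000).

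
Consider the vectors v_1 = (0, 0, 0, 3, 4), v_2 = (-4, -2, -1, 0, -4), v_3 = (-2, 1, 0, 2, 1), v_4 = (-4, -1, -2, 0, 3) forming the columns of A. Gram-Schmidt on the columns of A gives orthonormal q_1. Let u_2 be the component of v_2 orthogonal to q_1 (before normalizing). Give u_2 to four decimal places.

u_2 = (-4.0000, -2.0000, -1.0000, 1.9200, -1.4400)

v_1 = (0, 0, 0, 3, 4); ‖v_1‖ = 5.0000, so q_1 = (0.0000, 0.0000, 0.0000, 0.6000, 0.8000).
q_1·v_2 = 0.0000·(-4) + 0.0000·(-2) + 0.0000·(-1) + 0.6000·0 + 0.8000·(-4) = -3.2000.
u_2 = v_2 + 3.2000·q_1 = (-4.0000, -2.0000, -1.0000, 1.9200, -1.4400).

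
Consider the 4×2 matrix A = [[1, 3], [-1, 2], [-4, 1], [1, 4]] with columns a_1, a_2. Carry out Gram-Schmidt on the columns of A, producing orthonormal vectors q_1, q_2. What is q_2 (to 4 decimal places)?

q_2 = (0.5386, 0.3751, 0.2212, 0.7213)

a_1 = (1, -1, -4, 1); ‖a_1‖ = 4.3589, so q_1 = (0.2294, -0.2294, -0.9177, 0.2294).
q_1·a_2 = 0.2294·3 + (-0.2294)·2 + (-0.9177)·1 + 0.2294·4 = 0.2294.
u_2 = a_2 − 0.2294·q_1 = (2.9474, 2.0526, 1.2105, 3.9474).
‖u_2‖ = 5.4724, so q_2 = (0.5386, 0.3751, 0.2212, 0.7213).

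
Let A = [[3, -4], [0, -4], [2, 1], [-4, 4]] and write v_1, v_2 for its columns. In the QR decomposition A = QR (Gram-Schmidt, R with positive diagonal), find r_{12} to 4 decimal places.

r_{12} = -4.8281

v_1 = (3, 0, 2, -4); ‖v_1‖ = 5.3852, so e_1 = (0.5571, 0.0000, 0.3714, -0.7428).
r_{12} = e_1·v_2 = -4.8281.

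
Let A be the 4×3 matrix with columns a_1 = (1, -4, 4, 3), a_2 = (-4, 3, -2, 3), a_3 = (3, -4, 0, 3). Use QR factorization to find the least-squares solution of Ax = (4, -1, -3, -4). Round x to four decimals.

a_1 = (1, -4, 4, 3); ‖a_1‖ = 6.4807, so q_1 = (0.1543, -0.6172, 0.6172, 0.4629).
q_1·a_2 = 0.1543·(-4) + (-0.6172)·3 + 0.6172·(-2) + 0.4629·3 = -2.3146.
u_2 = a_2 + 2.3146·q_1 = (-3.6429, 1.5714, -0.5714, 4.0714).
‖u_2‖ = 5.7134, so q_2 = (-0.6376, 0.2750, -0.1000, 0.7126).
q_1·a_3 = 0.1543·3 + (-0.6172)·(-4) + 0.6172·0 + 0.4629·3 = 4.3205; q_2·a_3 = (-0.6376)·3 + 0.2750·(-4) + (-0.1000)·0 + 0.7126·3 = -0.8751.
u_3 = a_3 − 4.3205·q_1 + 0.8751·q_2 = (1.7753, -1.0926, -2.7542, 1.6236).
‖u_3‖ = 3.8167, so q_3 = (0.4651, -0.2863, -0.7216, 0.4254).
Qᵀb = (-2.4689, -5.3758, 2.6101).
Back-substitute: x_3 = 2.6101/3.8167 = 0.6839.
x_2 = (-5.3758 + 0.8751·0.6839)/5.7134 = -0.8362.
x_1 = (-2.4689 + 2.3146·(-0.8362) − 4.3205·0.6839)/6.4807 = -1.1355.

x = (-1.1355, -0.8362, 0.6839)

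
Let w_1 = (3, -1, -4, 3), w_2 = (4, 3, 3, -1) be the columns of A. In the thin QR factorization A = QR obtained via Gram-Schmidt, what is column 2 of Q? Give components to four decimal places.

e_1 = w_1/‖w_1‖ = (3, -1, -4, 3)/5.9161 = (0.5071, -0.1690, -0.6761, 0.5071).
r_{12} = e_1·w_2 = -1.0142.
u_2 = w_2 + 1.0142·e_1 = (4.5143, 2.8286, 2.3143, -0.4857).
‖u_2‖ = 5.8285, so e_2 = (0.7745, 0.4853, 0.3971, -0.0833).

e_2 = (0.7745, 0.4853, 0.3971, -0.0833)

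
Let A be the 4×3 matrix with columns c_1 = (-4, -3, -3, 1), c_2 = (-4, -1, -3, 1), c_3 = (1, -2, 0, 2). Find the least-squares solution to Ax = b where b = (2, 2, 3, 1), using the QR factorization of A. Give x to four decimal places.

x = (-1.2857, 0.7143, 0.5714)

c_1 = (-4, -3, -3, 1); ‖c_1‖ = 5.9161, so q_1 = (-0.6761, -0.5071, -0.5071, 0.1690).
q_1·c_2 = (-0.6761)·(-4) + (-0.5071)·(-1) + (-0.5071)·(-3) + 0.1690·1 = 4.9019.
u_2 = c_2 − 4.9019·q_1 = (-0.6857, 1.4857, -0.5143, 0.1714).
‖u_2‖ = 1.7238, so q_2 = (-0.3978, 0.8619, -0.2983, 0.0994).
q_1·c_3 = (-0.6761)·1 + (-0.5071)·(-2) + (-0.5071)·0 + 0.1690·2 = 0.6761; q_2·c_3 = (-0.3978)·1 + 0.8619·(-2) + (-0.2983)·0 + 0.0994·2 = -1.9227.
u_3 = c_3 − 0.6761·q_1 + 1.9227·q_2 = (0.6923, 0.0000, -0.2308, 2.0769).
‖u_3‖ = 2.2014, so q_3 = (0.3145, 0.0000, -0.1048, 0.9435).
Qᵀb = (-3.7187, 0.1326, 1.2579).
Back-substitute: x_3 = 1.2579/2.2014 = 0.5714.
x_2 = (0.1326 + 1.9227·0.5714)/1.7238 = 0.7143.
x_1 = (-3.7187 − 4.9019·0.7143 − 0.6761·0.5714)/5.9161 = -1.2857.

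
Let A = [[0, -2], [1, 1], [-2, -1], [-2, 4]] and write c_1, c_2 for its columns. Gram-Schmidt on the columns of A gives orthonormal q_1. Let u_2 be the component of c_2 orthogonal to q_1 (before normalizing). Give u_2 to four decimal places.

u_2 = (-2.0000, 1.5556, -2.1111, 2.8889)

q_1 = c_1/‖c_1‖ = (0, 1, -2, -2)/3.0000 = (0.0000, 0.3333, -0.6667, -0.6667).
r_{12} = q_1·c_2 = -1.6667.
u_2 = c_2 + 1.6667·q_1 = (-2.0000, 1.5556, -2.1111, 2.8889).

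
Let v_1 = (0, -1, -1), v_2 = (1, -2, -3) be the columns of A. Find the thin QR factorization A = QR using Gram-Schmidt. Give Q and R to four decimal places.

Q = [[0.0000, 0.8165], [-0.7071, 0.4082], [-0.7071, -0.4082]], R = [[1.4142, 3.5355], [0.0000, 1.2247]]

v_1 = (0, -1, -1); ‖v_1‖ = 1.4142, so q_1 = (0.0000, -0.7071, -0.7071).
q_1·v_2 = 0.0000·1 + (-0.7071)·(-2) + (-0.7071)·(-3) = 3.5355.
u_2 = v_2 − 3.5355·q_1 = (1.0000, 0.5000, -0.5000).
‖u_2‖ = 1.2247, so q_2 = (0.8165, 0.4082, -0.4082).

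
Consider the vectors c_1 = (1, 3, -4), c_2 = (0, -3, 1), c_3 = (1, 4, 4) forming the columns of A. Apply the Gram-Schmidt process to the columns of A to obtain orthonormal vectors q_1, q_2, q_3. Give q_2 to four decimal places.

c_1 = (1, 3, -4); ‖c_1‖ = 5.0990, so q_1 = (0.1961, 0.5883, -0.7845).
q_1·c_2 = 0.1961·0 + 0.5883·(-3) + (-0.7845)·1 = -2.5495.
u_2 = c_2 + 2.5495·q_1 = (0.5000, -1.5000, -1.0000).
‖u_2‖ = 1.8708, so q_2 = (0.2673, -0.8018, -0.5345).

q_2 = (0.2673, -0.8018, -0.5345)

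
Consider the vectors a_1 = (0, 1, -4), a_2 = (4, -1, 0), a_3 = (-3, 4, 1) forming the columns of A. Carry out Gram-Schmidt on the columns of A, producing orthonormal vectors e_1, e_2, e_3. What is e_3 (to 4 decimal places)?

e_3 = (0.2357, 0.9428, 0.2357)

e_1 = a_1/‖a_1‖ = (0, 1, -4)/4.1231 = (0.0000, 0.2425, -0.9701).
r_{12} = e_1·a_2 = -0.2425.
u_2 = a_2 + 0.2425·e_1 = (4.0000, -0.9412, -0.2353).
‖u_2‖ = 4.1160, so e_2 = (0.9718, -0.2287, -0.0572).
r_{13} = e_1·a_3 = 0.0000; r_{23} = e_2·a_3 = -3.8873.
u_3 = a_3 + 0.0000·e_1 + 3.8873·e_2 = (0.7778, 3.1111, 0.7778).
‖u_3‖ = 3.2998, so e_3 = (0.2357, 0.9428, 0.2357).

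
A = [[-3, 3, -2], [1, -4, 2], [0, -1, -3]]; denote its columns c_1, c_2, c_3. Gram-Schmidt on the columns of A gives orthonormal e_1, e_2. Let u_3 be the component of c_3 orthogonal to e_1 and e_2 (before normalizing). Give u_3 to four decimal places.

c_1 = (-3, 1, 0); ‖c_1‖ = 3.1623, so e_1 = (-0.9487, 0.3162, 0.0000).
e_1·c_2 = (-0.9487)·3 + 0.3162·(-4) + 0.0000·(-1) = -4.1110.
u_2 = c_2 + 4.1110·e_1 = (-0.9000, -2.7000, -1.0000).
‖u_2‖ = 3.0166, so e_2 = (-0.2983, -0.8950, -0.3315).
e_1·c_3 = (-0.9487)·(-2) + 0.3162·2 + 0.0000·(-3) = 2.5298; e_2·c_3 = (-0.2983)·(-2) + (-0.8950)·2 + (-0.3315)·(-3) = -0.1989.
u_3 = c_3 − 2.5298·e_1 + 0.1989·e_2 = (0.3407, 1.0220, -3.0659).

u_3 = (0.3407, 1.0220, -3.0659)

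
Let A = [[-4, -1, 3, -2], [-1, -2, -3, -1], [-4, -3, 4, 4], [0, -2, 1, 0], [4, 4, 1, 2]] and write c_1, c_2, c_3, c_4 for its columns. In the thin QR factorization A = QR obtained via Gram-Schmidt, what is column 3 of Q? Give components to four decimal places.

c_1 = (-4, -1, -4, 0, 4); ‖c_1‖ = 7.0000, so q_1 = (-0.5714, -0.1429, -0.5714, 0.0000, 0.5714).
q_1·c_2 = (-0.5714)·(-1) + (-0.1429)·(-2) + (-0.5714)·(-3) + 0.0000·(-2) + 0.5714·4 = 4.8571.
u_2 = c_2 − 4.8571·q_1 = (1.7755, -1.3061, -0.2245, -2.0000, 1.2245).
‖u_2‖ = 3.2262, so q_2 = (0.5503, -0.4049, -0.0696, -0.6199, 0.3795).
q_1·c_3 = (-0.5714)·3 + (-0.1429)·(-3) + (-0.5714)·4 + 0.0000·1 + 0.5714·1 = -3.0000; q_2·c_3 = 0.5503·3 + (-0.4049)·(-3) + (-0.0696)·4 + (-0.6199)·1 + 0.3795·1 = 2.3469.
u_3 = c_3 + 3.0000·q_1 − 2.3469·q_2 = (-0.0059, -2.4784, 2.4490, 2.4549, 1.8235).
‖u_3‖ = 4.6360, so q_3 = (-0.0013, -0.5346, 0.5283, 0.5295, 0.3933).

q_3 = (-0.0013, -0.5346, 0.5283, 0.5295, 0.3933)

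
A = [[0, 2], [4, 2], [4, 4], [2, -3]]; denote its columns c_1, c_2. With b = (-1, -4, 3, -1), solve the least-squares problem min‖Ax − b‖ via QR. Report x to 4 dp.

c_1 = (0, 4, 4, 2); ‖c_1‖ = 6.0000, so q_1 = (0.0000, 0.6667, 0.6667, 0.3333).
q_1·c_2 = 0.0000·2 + 0.6667·2 + 0.6667·4 + 0.3333·(-3) = 3.0000.
u_2 = c_2 − 3.0000·q_1 = (2.0000, 0.0000, 2.0000, -4.0000).
‖u_2‖ = 4.8990, so q_2 = (0.4082, 0.0000, 0.4082, -0.8165).
Qᵀb = (-1.0000, 1.6330).
Back-substitute: x_2 = 1.6330/4.8990 = 0.3333.
x_1 = (-1.0000 − 3.0000·0.3333)/6.0000 = -0.3333.

x = (-0.3333, 0.3333)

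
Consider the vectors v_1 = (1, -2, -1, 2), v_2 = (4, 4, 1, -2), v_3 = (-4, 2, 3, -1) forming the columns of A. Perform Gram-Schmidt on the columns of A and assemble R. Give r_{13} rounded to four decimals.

r_{13} = -4.1110

v_1 = (1, -2, -1, 2); ‖v_1‖ = 3.1623, so q_1 = (0.3162, -0.6325, -0.3162, 0.6325).
r_{13} = q_1·v_3 = -4.1110.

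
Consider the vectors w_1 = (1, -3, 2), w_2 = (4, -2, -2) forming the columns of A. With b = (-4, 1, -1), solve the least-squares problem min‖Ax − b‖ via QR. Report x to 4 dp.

e_1 = w_1/‖w_1‖ = (1, -3, 2)/3.7417 = (0.2673, -0.8018, 0.5345).
r_{12} = e_1·w_2 = 1.6036.
u_2 = w_2 − 1.6036·e_1 = (3.5714, -0.7143, -2.8571).
‖u_2‖ = 4.6291, so e_2 = (0.7715, -0.1543, -0.6172).
Qᵀb = (-2.4054, -2.6232).
Back-substitute: x_2 = -2.6232/4.6291 = -0.5667.
x_1 = (-2.4054 − 1.6036·(-0.5667))/3.7417 = -0.4000.

x = (-0.4000, -0.5667)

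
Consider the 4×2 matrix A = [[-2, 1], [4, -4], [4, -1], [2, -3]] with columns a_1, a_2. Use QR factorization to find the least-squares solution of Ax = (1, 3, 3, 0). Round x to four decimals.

x = (0.6824, 0.1892)

a_1 = (-2, 4, 4, 2); ‖a_1‖ = 6.3246, so q_1 = (-0.3162, 0.6325, 0.6325, 0.3162).
q_1·a_2 = (-0.3162)·1 + 0.6325·(-4) + 0.6325·(-1) + 0.3162·(-3) = -4.4272.
u_2 = a_2 + 4.4272·q_1 = (-0.4000, -1.2000, 1.8000, -1.6000).
‖u_2‖ = 2.7203, so q_2 = (-0.1470, -0.4411, 0.6617, -0.5882).
Qᵀb = (3.4785, 0.5147).
Back-substitute: x_2 = 0.5147/2.7203 = 0.1892.
x_1 = (3.4785 + 4.4272·0.1892)/6.3246 = 0.6824.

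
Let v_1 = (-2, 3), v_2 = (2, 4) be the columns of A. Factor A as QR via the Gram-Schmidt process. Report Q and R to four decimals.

Q = [[-0.5547, 0.8321], [0.8321, 0.5547]], R = [[3.6056, 2.2188], [0.0000, 3.8829]]

e_1 = v_1/‖v_1‖ = (-2, 3)/3.6056 = (-0.5547, 0.8321).
r_{12} = e_1·v_2 = 2.2188.
u_2 = v_2 − 2.2188·e_1 = (3.2308, 2.1538).
‖u_2‖ = 3.8829, so e_2 = (0.8321, 0.5547).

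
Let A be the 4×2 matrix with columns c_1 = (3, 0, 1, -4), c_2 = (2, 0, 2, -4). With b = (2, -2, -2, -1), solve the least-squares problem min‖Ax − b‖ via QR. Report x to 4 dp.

x = (2.0000, -1.8333)

q_1 = c_1/‖c_1‖ = (3, 0, 1, -4)/5.0990 = (0.5883, 0.0000, 0.1961, -0.7845).
r_{12} = q_1·c_2 = 4.7068.
u_2 = c_2 − 4.7068·q_1 = (-0.7692, 0.0000, 1.0769, -0.3077).
‖u_2‖ = 1.3587, so q_2 = (-0.5661, 0.0000, 0.7926, -0.2265).
Qᵀb = (1.5689, -2.4910).
Back-substitute: x_2 = -2.4910/1.3587 = -1.8333.
x_1 = (1.5689 − 4.7068·(-1.8333))/5.0990 = 2.0000.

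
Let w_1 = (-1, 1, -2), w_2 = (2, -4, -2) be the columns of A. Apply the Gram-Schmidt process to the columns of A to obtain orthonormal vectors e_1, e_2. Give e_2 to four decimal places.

e_1 = w_1/‖w_1‖ = (-1, 1, -2)/2.4495 = (-0.4082, 0.4082, -0.8165).
r_{12} = e_1·w_2 = -0.8165.
u_2 = w_2 + 0.8165·e_1 = (1.6667, -3.6667, -2.6667).
‖u_2‖ = 4.8305, so e_2 = (0.3450, -0.7591, -0.5521).

e_2 = (0.3450, -0.7591, -0.5521)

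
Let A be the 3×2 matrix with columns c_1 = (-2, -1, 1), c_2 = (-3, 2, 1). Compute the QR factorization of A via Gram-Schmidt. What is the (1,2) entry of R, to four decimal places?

c_1 = (-2, -1, 1); ‖c_1‖ = 2.4495, so e_1 = (-0.8165, -0.4082, 0.4082).
r_{12} = e_1·c_2 = 2.0412.

r_{12} = 2.0412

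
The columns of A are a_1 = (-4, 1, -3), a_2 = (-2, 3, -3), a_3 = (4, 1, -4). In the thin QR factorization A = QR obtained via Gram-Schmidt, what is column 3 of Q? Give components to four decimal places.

a_1 = (-4, 1, -3); ‖a_1‖ = 5.0990, so e_1 = (-0.7845, 0.1961, -0.5883).
e_1·a_2 = (-0.7845)·(-2) + 0.1961·3 + (-0.5883)·(-3) = 3.9223.
u_2 = a_2 − 3.9223·e_1 = (1.0769, 2.2308, -0.6923).
‖u_2‖ = 2.5720, so e_2 = (0.4187, 0.8673, -0.2692).
e_1·a_3 = (-0.7845)·4 + 0.1961·1 + (-0.5883)·(-4) = -0.5883; e_2·a_3 = 0.4187·4 + 0.8673·1 + (-0.2692)·(-4) = 3.6188.
u_3 = a_3 + 0.5883·e_1 − 3.6188·e_2 = (2.0233, -2.0233, -3.3721).
‖u_3‖ = 4.4225, so e_3 = (0.4575, -0.4575, -0.7625).

e_3 = (0.4575, -0.4575, -0.7625)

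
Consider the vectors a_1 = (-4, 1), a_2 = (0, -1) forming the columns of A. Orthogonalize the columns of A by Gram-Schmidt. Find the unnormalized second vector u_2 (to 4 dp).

a_1 = (-4, 1); ‖a_1‖ = 4.1231, so e_1 = (-0.9701, 0.2425).
e_1·a_2 = (-0.9701)·0 + 0.2425·(-1) = -0.2425.
u_2 = a_2 + 0.2425·e_1 = (-0.2353, -0.9412).

u_2 = (-0.2353, -0.9412)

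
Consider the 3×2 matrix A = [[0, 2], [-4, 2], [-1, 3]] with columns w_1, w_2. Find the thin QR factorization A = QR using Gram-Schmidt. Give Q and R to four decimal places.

e_1 = w_1/‖w_1‖ = (0, -4, -1)/4.1231 = (0.0000, -0.9701, -0.2425).
r_{12} = e_1·w_2 = -2.6679.
u_2 = w_2 + 2.6679·e_1 = (2.0000, -0.5882, 2.3529).
‖u_2‖ = 3.1436, so e_2 = (0.6362, -0.1871, 0.7485).

Q = [[0.0000, 0.6362], [-0.9701, -0.1871], [-0.2425, 0.7485]], R = [[4.1231, -2.6679], [0.0000, 3.1436]]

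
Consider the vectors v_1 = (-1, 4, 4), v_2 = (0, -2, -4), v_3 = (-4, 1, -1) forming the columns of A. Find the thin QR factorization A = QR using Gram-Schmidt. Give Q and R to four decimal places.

Q = [[-0.1741, -0.4558, -0.8729], [0.6963, 0.5698, -0.4364], [0.6963, -0.6838, 0.2182]], R = [[5.7446, -4.1779, 0.6963], [0.0000, 1.5954, 3.0769], [0.0000, 0.0000, 2.8368]]

v_1 = (-1, 4, 4); ‖v_1‖ = 5.7446, so q_1 = (-0.1741, 0.6963, 0.6963).
q_1·v_2 = (-0.1741)·0 + 0.6963·(-2) + 0.6963·(-4) = -4.1779.
u_2 = v_2 + 4.1779·q_1 = (-0.7273, 0.9091, -1.0909).
‖u_2‖ = 1.5954, so q_2 = (-0.4558, 0.5698, -0.6838).
q_1·v_3 = (-0.1741)·(-4) + 0.6963·1 + 0.6963·(-1) = 0.6963; q_2·v_3 = (-0.4558)·(-4) + 0.5698·1 + (-0.6838)·(-1) = 3.0769.
u_3 = v_3 − 0.6963·q_1 − 3.0769·q_2 = (-2.4762, -1.2381, 0.6190).
‖u_3‖ = 2.8368, so q_3 = (-0.8729, -0.4364, 0.2182).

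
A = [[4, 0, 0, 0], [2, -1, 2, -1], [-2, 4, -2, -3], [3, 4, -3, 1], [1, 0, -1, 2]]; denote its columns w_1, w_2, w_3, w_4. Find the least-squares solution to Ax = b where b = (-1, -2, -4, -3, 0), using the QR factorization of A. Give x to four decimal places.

q_1 = w_1/‖w_1‖ = (4, 2, -2, 3, 1)/5.8310 = (0.6860, 0.3430, -0.3430, 0.5145, 0.1715).
r_{12} = q_1·w_2 = 0.3430.
u_2 = w_2 − 0.3430·q_1 = (-0.2353, -1.1176, 4.1176, 3.8235, -0.0588).
‖u_2‖ = 5.7343, so q_2 = (-0.0410, -0.1949, 0.7181, 0.6668, -0.0103).
r_{13} = q_1·w_3 = -0.3430; r_{23} = q_2·w_3 = -3.8160.
u_3 = w_3 + 0.3430·q_1 + 3.8160·q_2 = (0.0787, 1.3739, 0.6225, -0.2791, -0.9803).
‖u_3‖ = 1.8221, so q_3 = (0.0432, 0.7540, 0.3417, -0.1532, -0.5380).
r_{14} = q_1·w_4 = 1.5435; r_{24} = q_2·w_4 = -1.3130; r_{34} = q_3·w_4 = -3.0081.
u_4 = w_4 − 1.5435·q_1 + 1.3130·q_2 + 3.0081·q_3 = (-0.9828, 0.4828, -0.5000, 0.6207, 0.1034).
‖u_4‖ = 1.3582, so q_4 = (-0.7236, 0.3554, -0.3681, 0.4570, 0.0762).
Qᵀb = (-1.5435, -4.4418, -2.4583, 0.1142).
Back-substitute: x_4 = 0.1142/1.3582 = 0.0841.
x_3 = (-2.4583 + 3.0081·0.0841)/1.8221 = -1.2103.
x_2 = (-4.4418 + 3.8160·(-1.2103) + 1.3130·0.0841)/5.7343 = -1.5607.
x_1 = (-1.5435 − 0.3430·(-1.5607) + 0.3430·(-1.2103) − 1.5435·0.0841)/5.8310 = -0.2664.

x = (-0.2664, -1.5607, -1.2103, 0.0841)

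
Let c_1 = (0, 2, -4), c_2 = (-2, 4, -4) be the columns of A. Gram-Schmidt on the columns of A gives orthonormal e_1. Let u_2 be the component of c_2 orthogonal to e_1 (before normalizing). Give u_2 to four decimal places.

e_1 = c_1/‖c_1‖ = (0, 2, -4)/4.4721 = (0.0000, 0.4472, -0.8944).
r_{12} = e_1·c_2 = 5.3666.
u_2 = c_2 − 5.3666·e_1 = (-2.0000, 1.6000, 0.8000).

u_2 = (-2.0000, 1.6000, 0.8000)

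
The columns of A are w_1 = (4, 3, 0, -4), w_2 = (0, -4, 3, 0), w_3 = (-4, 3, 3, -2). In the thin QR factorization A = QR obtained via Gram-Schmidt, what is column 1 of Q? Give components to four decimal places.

e_1 = (0.6247, 0.4685, 0.0000, -0.6247)

w_1 = (4, 3, 0, -4); ‖w_1‖ = 6.4031, so e_1 = (0.6247, 0.4685, 0.0000, -0.6247).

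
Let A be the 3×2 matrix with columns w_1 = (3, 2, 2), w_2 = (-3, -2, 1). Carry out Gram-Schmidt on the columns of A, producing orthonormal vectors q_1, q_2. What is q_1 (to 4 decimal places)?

q_1 = w_1/‖w_1‖ = (3, 2, 2)/4.1231 = (0.7276, 0.4851, 0.4851).

q_1 = (0.7276, 0.4851, 0.4851)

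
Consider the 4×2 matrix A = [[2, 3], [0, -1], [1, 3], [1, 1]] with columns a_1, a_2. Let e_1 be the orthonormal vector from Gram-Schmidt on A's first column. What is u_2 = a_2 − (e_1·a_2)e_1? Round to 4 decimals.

u_2 = (-0.3333, -1.0000, 1.3333, -0.6667)

a_1 = (2, 0, 1, 1); ‖a_1‖ = 2.4495, so e_1 = (0.8165, 0.0000, 0.4082, 0.4082).
e_1·a_2 = 0.8165·3 + 0.0000·(-1) + 0.4082·3 + 0.4082·1 = 4.0825.
u_2 = a_2 − 4.0825·e_1 = (-0.3333, -1.0000, 1.3333, -0.6667).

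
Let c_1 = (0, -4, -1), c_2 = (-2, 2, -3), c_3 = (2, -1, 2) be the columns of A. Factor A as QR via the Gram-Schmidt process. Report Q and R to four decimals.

Q = [[0.0000, -0.5075, 0.8616], [-0.9701, 0.2090, 0.1231], [-0.2425, -0.8359, -0.4924]], R = [[4.1231, -1.2127, 0.4851], [0.0000, 3.9407, -2.8958], [0.0000, 0.0000, 0.6155]]

c_1 = (0, -4, -1); ‖c_1‖ = 4.1231, so q_1 = (0.0000, -0.9701, -0.2425).
q_1·c_2 = 0.0000·(-2) + (-0.9701)·2 + (-0.2425)·(-3) = -1.2127.
u_2 = c_2 + 1.2127·q_1 = (-2.0000, 0.8235, -3.2941).
‖u_2‖ = 3.9407, so q_2 = (-0.5075, 0.2090, -0.8359).
q_1·c_3 = 0.0000·2 + (-0.9701)·(-1) + (-0.2425)·2 = 0.4851; q_2·c_3 = (-0.5075)·2 + 0.2090·(-1) + (-0.8359)·2 = -2.8958.
u_3 = c_3 − 0.4851·q_1 + 2.8958·q_2 = (0.5303, 0.0758, -0.3030).
‖u_3‖ = 0.6155, so q_3 = (0.8616, 0.1231, -0.4924).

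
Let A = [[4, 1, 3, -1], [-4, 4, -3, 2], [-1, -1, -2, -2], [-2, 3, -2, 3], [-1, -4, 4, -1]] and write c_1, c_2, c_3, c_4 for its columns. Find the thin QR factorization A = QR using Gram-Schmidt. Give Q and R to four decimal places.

c_1 = (4, -4, -1, -2, -1); ‖c_1‖ = 6.1644, so e_1 = (0.6489, -0.6489, -0.1622, -0.3244, -0.1622).
e_1·c_2 = 0.6489·1 + (-0.6489)·4 + (-0.1622)·(-1) + (-0.3244)·3 + (-0.1622)·(-4) = -2.1089.
u_2 = c_2 + 2.1089·e_1 = (2.3684, 2.6316, -1.3421, 2.3158, -4.3421).
‖u_2‖ = 6.2091, so e_2 = (0.3814, 0.4238, -0.2162, 0.3730, -0.6993).
e_1·c_3 = 0.6489·3 + (-0.6489)·(-3) + (-0.1622)·(-2) + (-0.3244)·(-2) + (-0.1622)·4 = 4.2178; e_2·c_3 = 0.3814·3 + 0.4238·(-3) + (-0.2162)·(-2) + 0.3730·(-2) + (-0.6993)·4 = -3.2380.
u_3 = c_3 − 4.2178·e_1 + 3.2380·e_2 = (1.4983, 1.1092, -2.0157, 0.5761, 2.4198).
‖u_3‖ = 3.7048, so e_3 = (0.4044, 0.2994, -0.5441, 0.1555, 0.6532).
e_1·c_4 = 0.6489·(-1) + (-0.6489)·2 + (-0.1622)·(-2) + (-0.3244)·3 + (-0.1622)·(-1) = -2.4333; e_2·c_4 = 0.3814·(-1) + 0.4238·2 + (-0.2162)·(-2) + 0.3730·3 + (-0.6993)·(-1) = 2.7167; e_3·c_4 = 0.4044·(-1) + 0.2994·2 + (-0.5441)·(-2) + 0.1555·3 + 0.6532·(-1) = 1.0959.
u_4 = c_4 + 2.4333·e_1 − 2.7167·e_2 − 1.0959·e_3 = (-0.9005, -1.0585, -1.2113, 1.0269, -0.2107).
‖u_4‖ = 2.1207, so e_4 = (-0.4246, -0.4991, -0.5712, 0.4842, -0.0993).

Q = [[0.6489, 0.3814, 0.4044, -0.4246], [-0.6489, 0.4238, 0.2994, -0.4991], [-0.1622, -0.2162, -0.5441, -0.5712], [-0.3244, 0.3730, 0.1555, 0.4842], [-0.1622, -0.6993, 0.6532, -0.0993]], R = [[6.1644, -2.1089, 4.2178, -2.4333], [0.0000, 6.2091, -3.2380, 2.7167], [0.0000, 0.0000, 3.7048, 1.0959], [0.0000, 0.0000, 0.0000, 2.1207]]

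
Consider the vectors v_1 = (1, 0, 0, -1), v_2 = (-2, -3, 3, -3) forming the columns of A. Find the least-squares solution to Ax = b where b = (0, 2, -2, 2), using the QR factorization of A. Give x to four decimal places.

q_1 = v_1/‖v_1‖ = (1, 0, 0, -1)/1.4142 = (0.7071, 0.0000, 0.0000, -0.7071).
r_{12} = q_1·v_2 = 0.7071.
u_2 = v_2 − 0.7071·q_1 = (-2.5000, -3.0000, 3.0000, -2.5000).
‖u_2‖ = 5.5227, so q_2 = (-0.4527, -0.5432, 0.5432, -0.4527).
Qᵀb = (-1.4142, -3.0782).
Back-substitute: x_2 = -3.0782/5.5227 = -0.5574.
x_1 = (-1.4142 − 0.7071·(-0.5574))/1.4142 = -0.7213.

x = (-0.7213, -0.5574)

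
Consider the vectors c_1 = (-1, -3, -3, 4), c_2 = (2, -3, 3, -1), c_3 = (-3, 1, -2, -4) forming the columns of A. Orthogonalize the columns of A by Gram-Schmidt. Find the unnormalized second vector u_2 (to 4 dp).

u_2 = (1.8286, -3.5143, 2.4857, -0.3143)

e_1 = c_1/‖c_1‖ = (-1, -3, -3, 4)/5.9161 = (-0.1690, -0.5071, -0.5071, 0.6761).
r_{12} = e_1·c_2 = -1.0142.
u_2 = c_2 + 1.0142·e_1 = (1.8286, -3.5143, 2.4857, -0.3143).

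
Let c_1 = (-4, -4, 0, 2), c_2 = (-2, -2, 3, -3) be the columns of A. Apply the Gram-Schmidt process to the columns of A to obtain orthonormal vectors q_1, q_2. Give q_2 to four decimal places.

c_1 = (-4, -4, 0, 2); ‖c_1‖ = 6.0000, so q_1 = (-0.6667, -0.6667, 0.0000, 0.3333).
q_1·c_2 = (-0.6667)·(-2) + (-0.6667)·(-2) + 0.0000·3 + 0.3333·(-3) = 1.6667.
u_2 = c_2 − 1.6667·q_1 = (-0.8889, -0.8889, 3.0000, -3.5556).
‖u_2‖ = 4.8189, so q_2 = (-0.1845, -0.1845, 0.6225, -0.7378).

q_2 = (-0.1845, -0.1845, 0.6225, -0.7378)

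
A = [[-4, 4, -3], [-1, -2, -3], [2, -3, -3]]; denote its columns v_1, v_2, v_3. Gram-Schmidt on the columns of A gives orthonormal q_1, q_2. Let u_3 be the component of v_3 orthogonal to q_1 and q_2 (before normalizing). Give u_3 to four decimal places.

u_3 = (-1.5072, 0.8612, -2.5837)

q_1 = v_1/‖v_1‖ = (-4, -1, 2)/4.5826 = (-0.8729, -0.2182, 0.4364).
r_{12} = q_1·v_2 = -4.3644.
u_2 = v_2 + 4.3644·q_1 = (0.1905, -2.9524, -1.0952).
‖u_2‖ = 3.1547, so q_2 = (0.0604, -0.9359, -0.3472).
r_{13} = q_1·v_3 = 1.9640; r_{23} = q_2·v_3 = 3.6680.
u_3 = v_3 − 1.9640·q_1 − 3.6680·q_2 = (-1.5072, 0.8612, -2.5837).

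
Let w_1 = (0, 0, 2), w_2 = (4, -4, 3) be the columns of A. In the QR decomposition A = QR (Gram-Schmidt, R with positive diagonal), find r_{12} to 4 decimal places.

r_{12} = 3.0000

q_1 = w_1/‖w_1‖ = (0, 0, 2)/2.0000 = (0.0000, 0.0000, 1.0000).
r_{12} = q_1·w_2 = 3.0000.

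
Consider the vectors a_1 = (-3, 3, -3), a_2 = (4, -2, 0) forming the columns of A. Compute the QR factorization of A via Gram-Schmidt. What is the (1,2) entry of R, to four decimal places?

r_{12} = -3.4641

q_1 = a_1/‖a_1‖ = (-3, 3, -3)/5.1962 = (-0.5774, 0.5774, -0.5774).
r_{12} = q_1·a_2 = -3.4641.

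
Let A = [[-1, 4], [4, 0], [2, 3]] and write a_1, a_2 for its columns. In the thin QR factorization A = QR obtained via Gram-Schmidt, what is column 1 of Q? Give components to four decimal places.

e_1 = a_1/‖a_1‖ = (-1, 4, 2)/4.5826 = (-0.2182, 0.8729, 0.4364).

e_1 = (-0.2182, 0.8729, 0.4364)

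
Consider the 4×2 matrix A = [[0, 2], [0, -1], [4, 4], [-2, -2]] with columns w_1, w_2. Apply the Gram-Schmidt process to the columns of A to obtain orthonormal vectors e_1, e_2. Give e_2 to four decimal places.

e_1 = w_1/‖w_1‖ = (0, 0, 4, -2)/4.4721 = (0.0000, 0.0000, 0.8944, -0.4472).
r_{12} = e_1·w_2 = 4.4721.
u_2 = w_2 − 4.4721·e_1 = (2.0000, -1.0000, 0.0000, 0.0000).
‖u_2‖ = 2.2361, so e_2 = (0.8944, -0.4472, 0.0000, 0.0000).

e_2 = (0.8944, -0.4472, 0.0000, 0.0000)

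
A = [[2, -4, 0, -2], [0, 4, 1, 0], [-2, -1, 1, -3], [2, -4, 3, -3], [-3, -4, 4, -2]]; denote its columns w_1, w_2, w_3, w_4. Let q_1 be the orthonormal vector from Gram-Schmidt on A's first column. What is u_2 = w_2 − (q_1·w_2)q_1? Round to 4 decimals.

w_1 = (2, 0, -2, 2, -3); ‖w_1‖ = 4.5826, so q_1 = (0.4364, 0.0000, -0.4364, 0.4364, -0.6547).
q_1·w_2 = 0.4364·(-4) + 0.0000·4 + (-0.4364)·(-1) + 0.4364·(-4) + (-0.6547)·(-4) = -0.4364.
u_2 = w_2 + 0.4364·q_1 = (-3.8095, 4.0000, -1.1905, -3.8095, -4.2857).

u_2 = (-3.8095, 4.0000, -1.1905, -3.8095, -4.2857)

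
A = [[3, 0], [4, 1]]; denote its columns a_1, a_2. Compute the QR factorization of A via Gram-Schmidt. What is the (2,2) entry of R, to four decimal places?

r_{22} = 0.6000

q_1 = a_1/‖a_1‖ = (3, 4)/5.0000 = (0.6000, 0.8000).
r_{12} = q_1·a_2 = 0.8000.
u_2 = a_2 − 0.8000·q_1 = (-0.4800, 0.3600).
r_{22} = ‖u_2‖ = 0.6000.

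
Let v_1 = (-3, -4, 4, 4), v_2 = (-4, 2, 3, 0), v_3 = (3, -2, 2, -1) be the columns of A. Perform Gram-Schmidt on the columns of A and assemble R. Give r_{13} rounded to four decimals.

r_{13} = 0.3974

v_1 = (-3, -4, 4, 4); ‖v_1‖ = 7.5498, so e_1 = (-0.3974, -0.5298, 0.5298, 0.5298).
r_{13} = e_1·v_3 = 0.3974.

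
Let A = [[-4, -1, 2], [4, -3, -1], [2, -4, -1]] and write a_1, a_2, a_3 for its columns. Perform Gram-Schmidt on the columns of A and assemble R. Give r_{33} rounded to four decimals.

r_{33} = 0.6903

e_1 = a_1/‖a_1‖ = (-4, 4, 2)/6.0000 = (-0.6667, 0.6667, 0.3333).
r_{12} = e_1·a_2 = -2.6667.
u_2 = a_2 + 2.6667·e_1 = (-2.7778, -1.2222, -3.1111).
‖u_2‖ = 4.3461, so e_2 = (-0.6391, -0.2812, -0.7158).
r_{13} = e_1·a_3 = -2.3333; r_{23} = e_2·a_3 = -0.2812.
u_3 = a_3 + 2.3333·e_1 + 0.2812·e_2 = (0.2647, 0.4765, -0.4235).
r_{33} = ‖u_3‖ = 0.6903.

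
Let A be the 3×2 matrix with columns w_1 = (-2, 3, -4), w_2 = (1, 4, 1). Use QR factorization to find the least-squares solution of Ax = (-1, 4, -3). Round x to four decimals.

x = (0.8148, 0.3951)

e_1 = w_1/‖w_1‖ = (-2, 3, -4)/5.3852 = (-0.3714, 0.5571, -0.7428).
r_{12} = e_1·w_2 = 1.1142.
u_2 = w_2 − 1.1142·e_1 = (1.4138, 3.3793, 1.8276).
‖u_2‖ = 4.0937, so e_2 = (0.3454, 0.8255, 0.4464).
Qᵀb = (4.8281, 1.6173).
Back-substitute: x_2 = 1.6173/4.0937 = 0.3951.
x_1 = (4.8281 − 1.1142·0.3951)/5.3852 = 0.8148.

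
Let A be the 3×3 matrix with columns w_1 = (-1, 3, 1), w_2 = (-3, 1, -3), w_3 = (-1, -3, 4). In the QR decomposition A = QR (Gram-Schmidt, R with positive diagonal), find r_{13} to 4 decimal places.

r_{13} = -1.2060

e_1 = w_1/‖w_1‖ = (-1, 3, 1)/3.3166 = (-0.3015, 0.9045, 0.3015).
r_{13} = e_1·w_3 = -1.2060.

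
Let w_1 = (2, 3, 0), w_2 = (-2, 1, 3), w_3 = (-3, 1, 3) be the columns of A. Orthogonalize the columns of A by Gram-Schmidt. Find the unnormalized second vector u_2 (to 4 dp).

q_1 = w_1/‖w_1‖ = (2, 3, 0)/3.6056 = (0.5547, 0.8321, 0.0000).
r_{12} = q_1·w_2 = -0.2774.
u_2 = w_2 + 0.2774·q_1 = (-1.8462, 1.2308, 3.0000).

u_2 = (-1.8462, 1.2308, 3.0000)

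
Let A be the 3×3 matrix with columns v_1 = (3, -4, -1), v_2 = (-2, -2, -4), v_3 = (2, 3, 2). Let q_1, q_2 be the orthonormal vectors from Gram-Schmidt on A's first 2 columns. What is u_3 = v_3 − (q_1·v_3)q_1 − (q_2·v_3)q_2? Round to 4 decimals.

u_3 = (1.0000, 1.0000, -1.0000)

q_1 = v_1/‖v_1‖ = (3, -4, -1)/5.0990 = (0.5883, -0.7845, -0.1961).
r_{12} = q_1·v_2 = 1.1767.
u_2 = v_2 − 1.1767·q_1 = (-2.6923, -1.0769, -3.7692).
‖u_2‖ = 4.7556, so q_2 = (-0.5661, -0.2265, -0.7926).
r_{13} = q_1·v_3 = -1.5689; r_{23} = q_2·v_3 = -3.3968.
u_3 = v_3 + 1.5689·q_1 + 3.3968·q_2 = (1.0000, 1.0000, -1.0000).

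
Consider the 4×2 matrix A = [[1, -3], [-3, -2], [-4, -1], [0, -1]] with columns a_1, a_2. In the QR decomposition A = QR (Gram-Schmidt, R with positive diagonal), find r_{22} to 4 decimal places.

r_{22} = 3.6215

e_1 = a_1/‖a_1‖ = (1, -3, -4, 0)/5.0990 = (0.1961, -0.5883, -0.7845, 0.0000).
r_{12} = e_1·a_2 = 1.3728.
u_2 = a_2 − 1.3728·e_1 = (-3.2692, -1.1923, 0.0769, -1.0000).
r_{22} = ‖u_2‖ = 3.6215.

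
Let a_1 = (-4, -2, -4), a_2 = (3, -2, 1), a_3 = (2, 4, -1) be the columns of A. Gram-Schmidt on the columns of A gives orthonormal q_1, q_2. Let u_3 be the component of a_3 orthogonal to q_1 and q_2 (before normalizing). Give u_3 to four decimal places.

q_1 = a_1/‖a_1‖ = (-4, -2, -4)/6.0000 = (-0.6667, -0.3333, -0.6667).
r_{12} = q_1·a_2 = -2.0000.
u_2 = a_2 + 2.0000·q_1 = (1.6667, -2.6667, -0.3333).
‖u_2‖ = 3.1623, so q_2 = (0.5270, -0.8433, -0.1054).
r_{13} = q_1·a_3 = -2.0000; r_{23} = q_2·a_3 = -2.2136.
u_3 = a_3 + 2.0000·q_1 + 2.2136·q_2 = (1.8333, 1.4667, -2.5667).

u_3 = (1.8333, 1.4667, -2.5667)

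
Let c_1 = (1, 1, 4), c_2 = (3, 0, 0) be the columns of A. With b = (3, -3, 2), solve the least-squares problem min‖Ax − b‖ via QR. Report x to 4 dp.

c_1 = (1, 1, 4); ‖c_1‖ = 4.2426, so q_1 = (0.2357, 0.2357, 0.9428).
q_1·c_2 = 0.2357·3 + 0.2357·0 + 0.9428·0 = 0.7071.
u_2 = c_2 − 0.7071·q_1 = (2.8333, -0.1667, -0.6667).
‖u_2‖ = 2.9155, so q_2 = (0.9718, -0.0572, -0.2287).
Qᵀb = (1.8856, 2.6296).
Back-substitute: x_2 = 2.6296/2.9155 = 0.9020.
x_1 = (1.8856 − 0.7071·0.9020)/4.2426 = 0.2941.

x = (0.2941, 0.9020)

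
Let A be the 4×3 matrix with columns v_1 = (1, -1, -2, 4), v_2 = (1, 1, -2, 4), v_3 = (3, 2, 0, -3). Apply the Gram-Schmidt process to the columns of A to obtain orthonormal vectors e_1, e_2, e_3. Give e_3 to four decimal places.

e_3 = (0.9117, 0.0000, -0.2279, -0.3419)

e_1 = v_1/‖v_1‖ = (1, -1, -2, 4)/4.6904 = (0.2132, -0.2132, -0.4264, 0.8528).
r_{12} = e_1·v_2 = 4.2640.
u_2 = v_2 − 4.2640·e_1 = (0.0909, 1.9091, -0.1818, 0.3636).
‖u_2‖ = 1.9540, so e_2 = (0.0465, 0.9770, -0.0930, 0.1861).
r_{13} = e_1·v_3 = -2.3452; r_{23} = e_2·v_3 = 1.5353.
u_3 = v_3 + 2.3452·e_1 − 1.5353·e_2 = (3.4286, 0.0000, -0.8571, -1.2857).
‖u_3‖ = 3.7607, so e_3 = (0.9117, 0.0000, -0.2279, -0.3419).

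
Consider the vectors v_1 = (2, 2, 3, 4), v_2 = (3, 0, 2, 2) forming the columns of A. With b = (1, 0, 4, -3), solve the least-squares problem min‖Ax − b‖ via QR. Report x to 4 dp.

x = (-0.4099, 0.7764)

e_1 = v_1/‖v_1‖ = (2, 2, 3, 4)/5.7446 = (0.3482, 0.3482, 0.5222, 0.6963).
r_{12} = e_1·v_2 = 3.4816.
u_2 = v_2 − 3.4816·e_1 = (1.7879, -1.2121, 0.1818, -0.4242).
‖u_2‖ = 2.2088, so e_2 = (0.8094, -0.5488, 0.0823, -0.1921).
Qᵀb = (0.3482, 1.7149).
Back-substitute: x_2 = 1.7149/2.2088 = 0.7764.
x_1 = (0.3482 − 3.4816·0.7764)/5.7446 = -0.4099.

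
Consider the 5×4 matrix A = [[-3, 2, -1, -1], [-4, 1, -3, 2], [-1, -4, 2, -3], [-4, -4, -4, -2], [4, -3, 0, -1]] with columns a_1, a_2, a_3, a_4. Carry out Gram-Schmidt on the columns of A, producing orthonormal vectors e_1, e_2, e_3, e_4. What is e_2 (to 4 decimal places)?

e_2 = (0.2798, 0.1272, -0.5953, -0.6106, -0.4223)

a_1 = (-3, -4, -1, -4, 4); ‖a_1‖ = 7.6158, so e_1 = (-0.3939, -0.5252, -0.1313, -0.5252, 0.5252).
e_1·a_2 = (-0.3939)·2 + (-0.5252)·1 + (-0.1313)·(-4) + (-0.5252)·(-4) + 0.5252·(-3) = -0.2626.
u_2 = a_2 + 0.2626·e_1 = (1.8966, 0.8621, -4.0345, -4.1379, -2.8621).
‖u_2‖ = 6.7772, so e_2 = (0.2798, 0.1272, -0.5953, -0.6106, -0.4223).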